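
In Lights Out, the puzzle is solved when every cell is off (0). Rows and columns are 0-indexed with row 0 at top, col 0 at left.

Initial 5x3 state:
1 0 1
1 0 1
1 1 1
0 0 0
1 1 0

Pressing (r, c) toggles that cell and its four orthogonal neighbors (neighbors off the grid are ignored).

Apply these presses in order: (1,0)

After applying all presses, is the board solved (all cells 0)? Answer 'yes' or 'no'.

Answer: no

Derivation:
After press 1 at (1,0):
0 0 1
0 1 1
0 1 1
0 0 0
1 1 0

Lights still on: 7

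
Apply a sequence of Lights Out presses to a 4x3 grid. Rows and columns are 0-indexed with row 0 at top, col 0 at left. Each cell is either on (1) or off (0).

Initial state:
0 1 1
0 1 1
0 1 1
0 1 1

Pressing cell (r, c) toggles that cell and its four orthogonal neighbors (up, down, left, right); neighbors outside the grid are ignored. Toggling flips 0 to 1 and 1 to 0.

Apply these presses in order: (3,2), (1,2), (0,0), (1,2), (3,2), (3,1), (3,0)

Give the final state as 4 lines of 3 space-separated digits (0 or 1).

Answer: 1 0 1
1 1 1
1 0 1
0 1 0

Derivation:
After press 1 at (3,2):
0 1 1
0 1 1
0 1 0
0 0 0

After press 2 at (1,2):
0 1 0
0 0 0
0 1 1
0 0 0

After press 3 at (0,0):
1 0 0
1 0 0
0 1 1
0 0 0

After press 4 at (1,2):
1 0 1
1 1 1
0 1 0
0 0 0

After press 5 at (3,2):
1 0 1
1 1 1
0 1 1
0 1 1

After press 6 at (3,1):
1 0 1
1 1 1
0 0 1
1 0 0

After press 7 at (3,0):
1 0 1
1 1 1
1 0 1
0 1 0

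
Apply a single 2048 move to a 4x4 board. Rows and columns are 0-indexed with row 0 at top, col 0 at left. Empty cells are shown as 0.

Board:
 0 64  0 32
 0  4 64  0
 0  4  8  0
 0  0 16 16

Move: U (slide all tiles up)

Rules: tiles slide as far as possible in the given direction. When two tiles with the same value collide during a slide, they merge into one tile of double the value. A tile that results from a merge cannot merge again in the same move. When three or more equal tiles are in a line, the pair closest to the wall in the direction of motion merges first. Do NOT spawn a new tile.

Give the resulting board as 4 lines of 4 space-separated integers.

Slide up:
col 0: [0, 0, 0, 0] -> [0, 0, 0, 0]
col 1: [64, 4, 4, 0] -> [64, 8, 0, 0]
col 2: [0, 64, 8, 16] -> [64, 8, 16, 0]
col 3: [32, 0, 0, 16] -> [32, 16, 0, 0]

Answer:  0 64 64 32
 0  8  8 16
 0  0 16  0
 0  0  0  0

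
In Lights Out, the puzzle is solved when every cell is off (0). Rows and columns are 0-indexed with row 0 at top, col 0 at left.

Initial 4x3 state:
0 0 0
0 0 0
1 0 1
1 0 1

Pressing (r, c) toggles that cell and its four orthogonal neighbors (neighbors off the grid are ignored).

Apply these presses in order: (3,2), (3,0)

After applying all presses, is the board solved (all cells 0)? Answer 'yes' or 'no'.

After press 1 at (3,2):
0 0 0
0 0 0
1 0 0
1 1 0

After press 2 at (3,0):
0 0 0
0 0 0
0 0 0
0 0 0

Lights still on: 0

Answer: yes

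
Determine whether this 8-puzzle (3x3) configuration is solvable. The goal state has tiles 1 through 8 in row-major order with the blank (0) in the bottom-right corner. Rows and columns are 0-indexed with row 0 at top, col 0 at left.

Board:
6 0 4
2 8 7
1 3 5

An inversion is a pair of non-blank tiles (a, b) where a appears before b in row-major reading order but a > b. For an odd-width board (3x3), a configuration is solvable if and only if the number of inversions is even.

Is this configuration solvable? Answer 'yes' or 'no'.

Inversions (pairs i<j in row-major order where tile[i] > tile[j] > 0): 16
16 is even, so the puzzle is solvable.

Answer: yes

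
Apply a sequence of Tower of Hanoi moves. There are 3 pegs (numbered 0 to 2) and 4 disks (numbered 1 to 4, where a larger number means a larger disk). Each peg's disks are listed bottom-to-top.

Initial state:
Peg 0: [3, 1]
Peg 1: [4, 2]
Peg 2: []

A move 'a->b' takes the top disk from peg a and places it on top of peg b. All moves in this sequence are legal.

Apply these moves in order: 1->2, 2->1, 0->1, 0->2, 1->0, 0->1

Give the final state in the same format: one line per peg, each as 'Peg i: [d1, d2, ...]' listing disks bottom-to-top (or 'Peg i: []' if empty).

Answer: Peg 0: []
Peg 1: [4, 2, 1]
Peg 2: [3]

Derivation:
After move 1 (1->2):
Peg 0: [3, 1]
Peg 1: [4]
Peg 2: [2]

After move 2 (2->1):
Peg 0: [3, 1]
Peg 1: [4, 2]
Peg 2: []

After move 3 (0->1):
Peg 0: [3]
Peg 1: [4, 2, 1]
Peg 2: []

After move 4 (0->2):
Peg 0: []
Peg 1: [4, 2, 1]
Peg 2: [3]

After move 5 (1->0):
Peg 0: [1]
Peg 1: [4, 2]
Peg 2: [3]

After move 6 (0->1):
Peg 0: []
Peg 1: [4, 2, 1]
Peg 2: [3]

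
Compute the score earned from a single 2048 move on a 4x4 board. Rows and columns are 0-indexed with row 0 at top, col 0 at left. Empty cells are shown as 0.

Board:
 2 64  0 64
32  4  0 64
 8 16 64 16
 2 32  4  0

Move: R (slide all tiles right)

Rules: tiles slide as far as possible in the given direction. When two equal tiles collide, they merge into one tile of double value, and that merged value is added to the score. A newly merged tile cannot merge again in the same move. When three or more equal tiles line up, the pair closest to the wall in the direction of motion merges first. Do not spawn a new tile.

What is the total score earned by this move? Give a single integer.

Answer: 128

Derivation:
Slide right:
row 0: [2, 64, 0, 64] -> [0, 0, 2, 128]  score +128 (running 128)
row 1: [32, 4, 0, 64] -> [0, 32, 4, 64]  score +0 (running 128)
row 2: [8, 16, 64, 16] -> [8, 16, 64, 16]  score +0 (running 128)
row 3: [2, 32, 4, 0] -> [0, 2, 32, 4]  score +0 (running 128)
Board after move:
  0   0   2 128
  0  32   4  64
  8  16  64  16
  0   2  32   4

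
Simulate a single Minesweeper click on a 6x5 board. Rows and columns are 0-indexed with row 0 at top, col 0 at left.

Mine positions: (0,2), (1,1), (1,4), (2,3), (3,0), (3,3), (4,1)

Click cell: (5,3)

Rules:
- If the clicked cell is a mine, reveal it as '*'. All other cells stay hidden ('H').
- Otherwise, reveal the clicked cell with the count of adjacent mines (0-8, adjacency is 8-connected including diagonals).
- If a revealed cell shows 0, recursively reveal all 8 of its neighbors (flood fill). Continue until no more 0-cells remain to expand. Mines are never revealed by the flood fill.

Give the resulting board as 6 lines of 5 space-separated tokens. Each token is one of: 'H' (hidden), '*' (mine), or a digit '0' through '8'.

H H H H H
H H H H H
H H H H H
H H H H H
H H 2 1 1
H H 1 0 0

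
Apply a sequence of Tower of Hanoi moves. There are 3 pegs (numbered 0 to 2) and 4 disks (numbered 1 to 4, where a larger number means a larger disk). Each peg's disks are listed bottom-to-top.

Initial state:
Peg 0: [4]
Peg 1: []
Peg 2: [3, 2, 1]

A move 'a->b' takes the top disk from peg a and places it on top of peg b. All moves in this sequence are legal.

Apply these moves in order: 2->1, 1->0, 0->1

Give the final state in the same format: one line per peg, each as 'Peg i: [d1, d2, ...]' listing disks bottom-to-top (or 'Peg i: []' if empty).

Answer: Peg 0: [4]
Peg 1: [1]
Peg 2: [3, 2]

Derivation:
After move 1 (2->1):
Peg 0: [4]
Peg 1: [1]
Peg 2: [3, 2]

After move 2 (1->0):
Peg 0: [4, 1]
Peg 1: []
Peg 2: [3, 2]

After move 3 (0->1):
Peg 0: [4]
Peg 1: [1]
Peg 2: [3, 2]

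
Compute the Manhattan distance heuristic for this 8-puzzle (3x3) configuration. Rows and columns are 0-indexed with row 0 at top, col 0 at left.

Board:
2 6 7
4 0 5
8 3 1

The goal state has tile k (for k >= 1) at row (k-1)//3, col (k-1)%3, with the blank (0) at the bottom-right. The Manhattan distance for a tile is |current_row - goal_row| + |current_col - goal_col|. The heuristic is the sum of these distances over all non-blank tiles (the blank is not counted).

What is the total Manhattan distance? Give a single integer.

Answer: 16

Derivation:
Tile 2: at (0,0), goal (0,1), distance |0-0|+|0-1| = 1
Tile 6: at (0,1), goal (1,2), distance |0-1|+|1-2| = 2
Tile 7: at (0,2), goal (2,0), distance |0-2|+|2-0| = 4
Tile 4: at (1,0), goal (1,0), distance |1-1|+|0-0| = 0
Tile 5: at (1,2), goal (1,1), distance |1-1|+|2-1| = 1
Tile 8: at (2,0), goal (2,1), distance |2-2|+|0-1| = 1
Tile 3: at (2,1), goal (0,2), distance |2-0|+|1-2| = 3
Tile 1: at (2,2), goal (0,0), distance |2-0|+|2-0| = 4
Sum: 1 + 2 + 4 + 0 + 1 + 1 + 3 + 4 = 16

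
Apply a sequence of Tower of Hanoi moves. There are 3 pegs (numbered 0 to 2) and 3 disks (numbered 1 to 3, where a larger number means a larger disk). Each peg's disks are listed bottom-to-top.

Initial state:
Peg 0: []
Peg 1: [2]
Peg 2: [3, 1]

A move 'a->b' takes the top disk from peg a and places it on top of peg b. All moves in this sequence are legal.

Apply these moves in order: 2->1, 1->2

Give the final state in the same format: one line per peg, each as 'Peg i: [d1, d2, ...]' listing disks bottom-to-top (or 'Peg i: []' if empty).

After move 1 (2->1):
Peg 0: []
Peg 1: [2, 1]
Peg 2: [3]

After move 2 (1->2):
Peg 0: []
Peg 1: [2]
Peg 2: [3, 1]

Answer: Peg 0: []
Peg 1: [2]
Peg 2: [3, 1]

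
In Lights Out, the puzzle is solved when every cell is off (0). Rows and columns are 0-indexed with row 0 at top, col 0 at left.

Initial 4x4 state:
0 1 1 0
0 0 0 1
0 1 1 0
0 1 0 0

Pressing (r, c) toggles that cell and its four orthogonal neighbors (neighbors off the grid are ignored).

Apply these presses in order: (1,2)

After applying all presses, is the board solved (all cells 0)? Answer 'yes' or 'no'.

After press 1 at (1,2):
0 1 0 0
0 1 1 0
0 1 0 0
0 1 0 0

Lights still on: 5

Answer: no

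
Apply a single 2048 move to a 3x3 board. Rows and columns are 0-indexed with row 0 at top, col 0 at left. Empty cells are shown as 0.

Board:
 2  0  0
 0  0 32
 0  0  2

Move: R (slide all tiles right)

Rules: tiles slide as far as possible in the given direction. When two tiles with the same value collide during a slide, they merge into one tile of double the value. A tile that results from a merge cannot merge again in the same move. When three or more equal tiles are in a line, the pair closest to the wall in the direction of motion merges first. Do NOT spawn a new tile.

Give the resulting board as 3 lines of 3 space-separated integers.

Answer:  0  0  2
 0  0 32
 0  0  2

Derivation:
Slide right:
row 0: [2, 0, 0] -> [0, 0, 2]
row 1: [0, 0, 32] -> [0, 0, 32]
row 2: [0, 0, 2] -> [0, 0, 2]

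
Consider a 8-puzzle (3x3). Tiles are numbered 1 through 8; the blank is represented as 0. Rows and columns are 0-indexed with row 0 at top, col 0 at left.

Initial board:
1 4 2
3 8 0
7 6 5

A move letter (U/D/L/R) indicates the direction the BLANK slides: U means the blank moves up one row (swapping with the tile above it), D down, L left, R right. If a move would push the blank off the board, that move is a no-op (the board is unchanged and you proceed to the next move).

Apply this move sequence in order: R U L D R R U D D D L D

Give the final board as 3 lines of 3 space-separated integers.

Answer: 1 8 4
3 2 5
7 0 6

Derivation:
After move 1 (R):
1 4 2
3 8 0
7 6 5

After move 2 (U):
1 4 0
3 8 2
7 6 5

After move 3 (L):
1 0 4
3 8 2
7 6 5

After move 4 (D):
1 8 4
3 0 2
7 6 5

After move 5 (R):
1 8 4
3 2 0
7 6 5

After move 6 (R):
1 8 4
3 2 0
7 6 5

After move 7 (U):
1 8 0
3 2 4
7 6 5

After move 8 (D):
1 8 4
3 2 0
7 6 5

After move 9 (D):
1 8 4
3 2 5
7 6 0

After move 10 (D):
1 8 4
3 2 5
7 6 0

After move 11 (L):
1 8 4
3 2 5
7 0 6

After move 12 (D):
1 8 4
3 2 5
7 0 6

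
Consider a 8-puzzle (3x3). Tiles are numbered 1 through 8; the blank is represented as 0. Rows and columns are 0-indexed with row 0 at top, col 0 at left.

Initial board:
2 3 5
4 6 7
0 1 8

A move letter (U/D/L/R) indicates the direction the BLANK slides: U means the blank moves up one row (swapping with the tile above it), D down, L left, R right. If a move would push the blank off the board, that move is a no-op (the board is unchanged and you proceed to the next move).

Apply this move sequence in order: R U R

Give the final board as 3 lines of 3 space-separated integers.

After move 1 (R):
2 3 5
4 6 7
1 0 8

After move 2 (U):
2 3 5
4 0 7
1 6 8

After move 3 (R):
2 3 5
4 7 0
1 6 8

Answer: 2 3 5
4 7 0
1 6 8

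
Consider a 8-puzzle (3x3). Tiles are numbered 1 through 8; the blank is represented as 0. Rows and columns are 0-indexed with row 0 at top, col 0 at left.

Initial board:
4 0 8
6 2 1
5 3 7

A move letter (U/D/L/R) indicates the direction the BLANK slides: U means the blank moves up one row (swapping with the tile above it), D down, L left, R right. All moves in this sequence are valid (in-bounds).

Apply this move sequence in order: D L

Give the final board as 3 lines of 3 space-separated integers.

After move 1 (D):
4 2 8
6 0 1
5 3 7

After move 2 (L):
4 2 8
0 6 1
5 3 7

Answer: 4 2 8
0 6 1
5 3 7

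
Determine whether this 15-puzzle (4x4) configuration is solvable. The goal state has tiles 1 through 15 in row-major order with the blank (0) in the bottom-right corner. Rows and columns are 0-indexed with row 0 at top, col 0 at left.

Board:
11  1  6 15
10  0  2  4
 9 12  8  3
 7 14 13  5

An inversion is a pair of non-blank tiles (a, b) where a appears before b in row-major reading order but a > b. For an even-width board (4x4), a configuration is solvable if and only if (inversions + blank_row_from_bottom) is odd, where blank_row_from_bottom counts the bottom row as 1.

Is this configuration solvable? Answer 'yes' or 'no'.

Answer: yes

Derivation:
Inversions: 48
Blank is in row 1 (0-indexed from top), which is row 3 counting from the bottom (bottom = 1).
48 + 3 = 51, which is odd, so the puzzle is solvable.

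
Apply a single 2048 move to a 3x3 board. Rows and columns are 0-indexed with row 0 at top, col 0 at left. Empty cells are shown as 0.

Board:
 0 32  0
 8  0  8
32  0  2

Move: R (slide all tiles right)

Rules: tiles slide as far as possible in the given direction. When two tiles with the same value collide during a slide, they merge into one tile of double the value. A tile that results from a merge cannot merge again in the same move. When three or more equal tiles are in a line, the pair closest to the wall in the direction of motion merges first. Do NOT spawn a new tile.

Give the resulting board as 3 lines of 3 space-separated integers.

Slide right:
row 0: [0, 32, 0] -> [0, 0, 32]
row 1: [8, 0, 8] -> [0, 0, 16]
row 2: [32, 0, 2] -> [0, 32, 2]

Answer:  0  0 32
 0  0 16
 0 32  2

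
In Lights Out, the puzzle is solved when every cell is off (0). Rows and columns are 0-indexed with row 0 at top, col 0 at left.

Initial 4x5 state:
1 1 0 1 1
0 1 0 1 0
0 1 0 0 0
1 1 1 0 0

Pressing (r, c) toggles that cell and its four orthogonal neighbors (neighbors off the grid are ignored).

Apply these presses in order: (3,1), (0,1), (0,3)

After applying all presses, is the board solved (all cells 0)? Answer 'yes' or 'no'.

After press 1 at (3,1):
1 1 0 1 1
0 1 0 1 0
0 0 0 0 0
0 0 0 0 0

After press 2 at (0,1):
0 0 1 1 1
0 0 0 1 0
0 0 0 0 0
0 0 0 0 0

After press 3 at (0,3):
0 0 0 0 0
0 0 0 0 0
0 0 0 0 0
0 0 0 0 0

Lights still on: 0

Answer: yes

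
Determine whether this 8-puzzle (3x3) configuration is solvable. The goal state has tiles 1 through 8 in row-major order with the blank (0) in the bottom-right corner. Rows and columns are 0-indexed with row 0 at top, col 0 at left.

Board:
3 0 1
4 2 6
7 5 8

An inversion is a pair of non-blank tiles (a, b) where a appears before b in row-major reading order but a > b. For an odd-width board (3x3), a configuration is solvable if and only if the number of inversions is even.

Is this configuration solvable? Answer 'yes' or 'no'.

Inversions (pairs i<j in row-major order where tile[i] > tile[j] > 0): 5
5 is odd, so the puzzle is not solvable.

Answer: no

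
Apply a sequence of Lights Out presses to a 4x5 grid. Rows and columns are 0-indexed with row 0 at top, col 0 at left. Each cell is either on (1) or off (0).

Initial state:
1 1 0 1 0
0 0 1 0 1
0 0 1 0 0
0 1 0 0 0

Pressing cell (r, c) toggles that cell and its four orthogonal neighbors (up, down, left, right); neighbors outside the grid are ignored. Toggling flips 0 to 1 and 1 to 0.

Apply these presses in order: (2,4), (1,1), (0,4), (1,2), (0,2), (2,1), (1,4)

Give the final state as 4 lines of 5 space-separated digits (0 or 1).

Answer: 1 1 0 1 0
1 1 0 0 0
1 0 1 1 0
0 0 0 0 1

Derivation:
After press 1 at (2,4):
1 1 0 1 0
0 0 1 0 0
0 0 1 1 1
0 1 0 0 1

After press 2 at (1,1):
1 0 0 1 0
1 1 0 0 0
0 1 1 1 1
0 1 0 0 1

After press 3 at (0,4):
1 0 0 0 1
1 1 0 0 1
0 1 1 1 1
0 1 0 0 1

After press 4 at (1,2):
1 0 1 0 1
1 0 1 1 1
0 1 0 1 1
0 1 0 0 1

After press 5 at (0,2):
1 1 0 1 1
1 0 0 1 1
0 1 0 1 1
0 1 0 0 1

After press 6 at (2,1):
1 1 0 1 1
1 1 0 1 1
1 0 1 1 1
0 0 0 0 1

After press 7 at (1,4):
1 1 0 1 0
1 1 0 0 0
1 0 1 1 0
0 0 0 0 1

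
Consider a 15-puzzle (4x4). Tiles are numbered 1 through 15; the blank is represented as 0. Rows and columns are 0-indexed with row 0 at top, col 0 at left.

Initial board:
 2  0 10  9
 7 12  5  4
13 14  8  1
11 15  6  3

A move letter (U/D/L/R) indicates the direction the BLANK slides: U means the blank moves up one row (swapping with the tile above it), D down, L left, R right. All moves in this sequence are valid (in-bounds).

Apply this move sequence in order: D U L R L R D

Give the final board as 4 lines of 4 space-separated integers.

Answer:  2 12 10  9
 7  0  5  4
13 14  8  1
11 15  6  3

Derivation:
After move 1 (D):
 2 12 10  9
 7  0  5  4
13 14  8  1
11 15  6  3

After move 2 (U):
 2  0 10  9
 7 12  5  4
13 14  8  1
11 15  6  3

After move 3 (L):
 0  2 10  9
 7 12  5  4
13 14  8  1
11 15  6  3

After move 4 (R):
 2  0 10  9
 7 12  5  4
13 14  8  1
11 15  6  3

After move 5 (L):
 0  2 10  9
 7 12  5  4
13 14  8  1
11 15  6  3

After move 6 (R):
 2  0 10  9
 7 12  5  4
13 14  8  1
11 15  6  3

After move 7 (D):
 2 12 10  9
 7  0  5  4
13 14  8  1
11 15  6  3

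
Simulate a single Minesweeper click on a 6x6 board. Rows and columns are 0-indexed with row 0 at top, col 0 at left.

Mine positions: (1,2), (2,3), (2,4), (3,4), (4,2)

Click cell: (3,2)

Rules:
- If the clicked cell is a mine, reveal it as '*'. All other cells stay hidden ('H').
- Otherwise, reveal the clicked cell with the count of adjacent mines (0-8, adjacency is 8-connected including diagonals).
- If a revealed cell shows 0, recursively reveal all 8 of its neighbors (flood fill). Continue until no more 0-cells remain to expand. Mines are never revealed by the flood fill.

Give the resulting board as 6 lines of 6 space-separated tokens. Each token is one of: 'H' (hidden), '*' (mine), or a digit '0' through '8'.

H H H H H H
H H H H H H
H H H H H H
H H 2 H H H
H H H H H H
H H H H H H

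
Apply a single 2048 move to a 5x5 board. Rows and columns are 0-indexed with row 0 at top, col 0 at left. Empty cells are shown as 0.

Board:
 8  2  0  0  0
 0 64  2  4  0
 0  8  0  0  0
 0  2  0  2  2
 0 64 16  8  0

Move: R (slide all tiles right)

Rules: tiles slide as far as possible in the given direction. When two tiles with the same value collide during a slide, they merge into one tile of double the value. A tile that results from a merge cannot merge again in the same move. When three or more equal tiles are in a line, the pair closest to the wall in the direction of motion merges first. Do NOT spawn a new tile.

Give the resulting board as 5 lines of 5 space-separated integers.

Slide right:
row 0: [8, 2, 0, 0, 0] -> [0, 0, 0, 8, 2]
row 1: [0, 64, 2, 4, 0] -> [0, 0, 64, 2, 4]
row 2: [0, 8, 0, 0, 0] -> [0, 0, 0, 0, 8]
row 3: [0, 2, 0, 2, 2] -> [0, 0, 0, 2, 4]
row 4: [0, 64, 16, 8, 0] -> [0, 0, 64, 16, 8]

Answer:  0  0  0  8  2
 0  0 64  2  4
 0  0  0  0  8
 0  0  0  2  4
 0  0 64 16  8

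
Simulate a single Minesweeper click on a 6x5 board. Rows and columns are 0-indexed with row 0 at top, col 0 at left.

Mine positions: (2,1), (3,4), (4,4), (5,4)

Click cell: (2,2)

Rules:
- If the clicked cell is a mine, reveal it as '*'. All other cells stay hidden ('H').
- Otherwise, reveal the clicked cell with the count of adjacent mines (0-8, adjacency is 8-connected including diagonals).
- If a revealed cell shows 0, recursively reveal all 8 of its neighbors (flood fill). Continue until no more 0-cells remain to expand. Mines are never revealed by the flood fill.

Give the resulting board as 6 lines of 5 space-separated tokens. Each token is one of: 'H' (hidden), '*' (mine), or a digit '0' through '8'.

H H H H H
H H H H H
H H 1 H H
H H H H H
H H H H H
H H H H H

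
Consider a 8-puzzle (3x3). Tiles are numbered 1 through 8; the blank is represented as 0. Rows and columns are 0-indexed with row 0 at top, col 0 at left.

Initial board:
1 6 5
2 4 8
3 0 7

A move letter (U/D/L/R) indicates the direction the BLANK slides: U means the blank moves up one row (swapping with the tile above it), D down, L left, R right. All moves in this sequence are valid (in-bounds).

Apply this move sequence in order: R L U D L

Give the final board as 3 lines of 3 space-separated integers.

After move 1 (R):
1 6 5
2 4 8
3 7 0

After move 2 (L):
1 6 5
2 4 8
3 0 7

After move 3 (U):
1 6 5
2 0 8
3 4 7

After move 4 (D):
1 6 5
2 4 8
3 0 7

After move 5 (L):
1 6 5
2 4 8
0 3 7

Answer: 1 6 5
2 4 8
0 3 7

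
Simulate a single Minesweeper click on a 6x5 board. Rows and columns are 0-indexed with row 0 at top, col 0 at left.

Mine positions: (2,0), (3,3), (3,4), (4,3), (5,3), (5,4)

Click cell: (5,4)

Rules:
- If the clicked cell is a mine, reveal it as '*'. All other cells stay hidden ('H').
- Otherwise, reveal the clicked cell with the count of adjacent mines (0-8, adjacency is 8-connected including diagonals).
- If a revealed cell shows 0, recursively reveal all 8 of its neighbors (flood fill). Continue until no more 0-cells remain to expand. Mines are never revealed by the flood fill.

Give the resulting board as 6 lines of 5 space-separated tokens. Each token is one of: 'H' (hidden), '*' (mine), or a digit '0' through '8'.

H H H H H
H H H H H
H H H H H
H H H H H
H H H H H
H H H H *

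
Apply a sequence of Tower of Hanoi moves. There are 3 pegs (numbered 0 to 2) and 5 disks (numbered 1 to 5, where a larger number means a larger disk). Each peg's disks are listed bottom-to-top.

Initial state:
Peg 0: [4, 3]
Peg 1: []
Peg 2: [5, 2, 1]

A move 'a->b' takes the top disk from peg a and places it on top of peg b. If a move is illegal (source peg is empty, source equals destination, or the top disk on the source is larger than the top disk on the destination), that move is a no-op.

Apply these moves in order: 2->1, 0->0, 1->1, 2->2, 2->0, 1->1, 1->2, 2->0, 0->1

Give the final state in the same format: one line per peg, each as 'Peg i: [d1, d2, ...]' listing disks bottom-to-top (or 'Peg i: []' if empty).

Answer: Peg 0: [4, 3, 2]
Peg 1: [1]
Peg 2: [5]

Derivation:
After move 1 (2->1):
Peg 0: [4, 3]
Peg 1: [1]
Peg 2: [5, 2]

After move 2 (0->0):
Peg 0: [4, 3]
Peg 1: [1]
Peg 2: [5, 2]

After move 3 (1->1):
Peg 0: [4, 3]
Peg 1: [1]
Peg 2: [5, 2]

After move 4 (2->2):
Peg 0: [4, 3]
Peg 1: [1]
Peg 2: [5, 2]

After move 5 (2->0):
Peg 0: [4, 3, 2]
Peg 1: [1]
Peg 2: [5]

After move 6 (1->1):
Peg 0: [4, 3, 2]
Peg 1: [1]
Peg 2: [5]

After move 7 (1->2):
Peg 0: [4, 3, 2]
Peg 1: []
Peg 2: [5, 1]

After move 8 (2->0):
Peg 0: [4, 3, 2, 1]
Peg 1: []
Peg 2: [5]

After move 9 (0->1):
Peg 0: [4, 3, 2]
Peg 1: [1]
Peg 2: [5]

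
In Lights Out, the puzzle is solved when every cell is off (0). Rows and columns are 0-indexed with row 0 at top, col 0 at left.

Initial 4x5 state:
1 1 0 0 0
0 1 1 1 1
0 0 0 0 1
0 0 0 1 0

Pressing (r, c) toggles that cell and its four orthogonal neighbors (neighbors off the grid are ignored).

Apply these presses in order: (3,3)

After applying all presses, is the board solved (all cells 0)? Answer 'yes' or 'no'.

Answer: no

Derivation:
After press 1 at (3,3):
1 1 0 0 0
0 1 1 1 1
0 0 0 1 1
0 0 1 0 1

Lights still on: 10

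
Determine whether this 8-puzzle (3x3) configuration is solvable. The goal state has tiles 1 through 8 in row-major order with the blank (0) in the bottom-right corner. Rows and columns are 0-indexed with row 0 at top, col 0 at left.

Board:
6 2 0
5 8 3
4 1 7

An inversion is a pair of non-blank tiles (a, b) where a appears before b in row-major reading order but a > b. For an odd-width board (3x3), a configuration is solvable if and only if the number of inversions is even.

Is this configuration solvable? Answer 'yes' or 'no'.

Answer: no

Derivation:
Inversions (pairs i<j in row-major order where tile[i] > tile[j] > 0): 15
15 is odd, so the puzzle is not solvable.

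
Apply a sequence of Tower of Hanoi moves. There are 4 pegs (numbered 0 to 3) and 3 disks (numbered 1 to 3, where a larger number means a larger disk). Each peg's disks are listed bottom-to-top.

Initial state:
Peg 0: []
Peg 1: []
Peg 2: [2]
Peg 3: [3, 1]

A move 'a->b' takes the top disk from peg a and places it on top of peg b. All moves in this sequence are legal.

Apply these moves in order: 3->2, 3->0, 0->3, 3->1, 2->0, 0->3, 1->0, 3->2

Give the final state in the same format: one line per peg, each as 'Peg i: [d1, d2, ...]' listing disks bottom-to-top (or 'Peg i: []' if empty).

After move 1 (3->2):
Peg 0: []
Peg 1: []
Peg 2: [2, 1]
Peg 3: [3]

After move 2 (3->0):
Peg 0: [3]
Peg 1: []
Peg 2: [2, 1]
Peg 3: []

After move 3 (0->3):
Peg 0: []
Peg 1: []
Peg 2: [2, 1]
Peg 3: [3]

After move 4 (3->1):
Peg 0: []
Peg 1: [3]
Peg 2: [2, 1]
Peg 3: []

After move 5 (2->0):
Peg 0: [1]
Peg 1: [3]
Peg 2: [2]
Peg 3: []

After move 6 (0->3):
Peg 0: []
Peg 1: [3]
Peg 2: [2]
Peg 3: [1]

After move 7 (1->0):
Peg 0: [3]
Peg 1: []
Peg 2: [2]
Peg 3: [1]

After move 8 (3->2):
Peg 0: [3]
Peg 1: []
Peg 2: [2, 1]
Peg 3: []

Answer: Peg 0: [3]
Peg 1: []
Peg 2: [2, 1]
Peg 3: []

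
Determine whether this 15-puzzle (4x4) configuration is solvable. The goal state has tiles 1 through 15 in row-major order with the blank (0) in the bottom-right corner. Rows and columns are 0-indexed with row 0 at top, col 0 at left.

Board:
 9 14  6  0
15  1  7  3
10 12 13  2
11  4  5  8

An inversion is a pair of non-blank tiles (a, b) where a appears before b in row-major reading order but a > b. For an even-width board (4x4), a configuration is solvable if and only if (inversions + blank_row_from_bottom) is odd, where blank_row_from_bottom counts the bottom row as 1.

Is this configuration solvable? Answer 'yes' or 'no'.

Inversions: 58
Blank is in row 0 (0-indexed from top), which is row 4 counting from the bottom (bottom = 1).
58 + 4 = 62, which is even, so the puzzle is not solvable.

Answer: no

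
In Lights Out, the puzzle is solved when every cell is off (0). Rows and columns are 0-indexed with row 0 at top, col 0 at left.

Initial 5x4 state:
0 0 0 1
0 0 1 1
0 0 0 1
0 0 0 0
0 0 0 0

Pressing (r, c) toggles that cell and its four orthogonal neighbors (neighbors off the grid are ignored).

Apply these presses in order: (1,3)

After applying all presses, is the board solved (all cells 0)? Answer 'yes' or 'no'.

Answer: yes

Derivation:
After press 1 at (1,3):
0 0 0 0
0 0 0 0
0 0 0 0
0 0 0 0
0 0 0 0

Lights still on: 0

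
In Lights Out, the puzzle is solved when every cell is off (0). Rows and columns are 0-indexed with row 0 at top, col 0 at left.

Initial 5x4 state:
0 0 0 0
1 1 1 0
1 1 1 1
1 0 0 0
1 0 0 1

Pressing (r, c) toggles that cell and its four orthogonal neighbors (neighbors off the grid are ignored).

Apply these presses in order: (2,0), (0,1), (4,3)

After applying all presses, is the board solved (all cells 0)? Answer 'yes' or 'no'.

Answer: no

Derivation:
After press 1 at (2,0):
0 0 0 0
0 1 1 0
0 0 1 1
0 0 0 0
1 0 0 1

After press 2 at (0,1):
1 1 1 0
0 0 1 0
0 0 1 1
0 0 0 0
1 0 0 1

After press 3 at (4,3):
1 1 1 0
0 0 1 0
0 0 1 1
0 0 0 1
1 0 1 0

Lights still on: 9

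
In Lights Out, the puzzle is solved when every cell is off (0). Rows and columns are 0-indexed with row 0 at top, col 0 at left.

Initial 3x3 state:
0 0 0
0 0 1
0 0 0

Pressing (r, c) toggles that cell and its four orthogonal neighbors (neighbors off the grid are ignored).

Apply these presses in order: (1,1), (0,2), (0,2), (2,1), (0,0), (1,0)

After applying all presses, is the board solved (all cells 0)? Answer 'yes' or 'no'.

After press 1 at (1,1):
0 1 0
1 1 0
0 1 0

After press 2 at (0,2):
0 0 1
1 1 1
0 1 0

After press 3 at (0,2):
0 1 0
1 1 0
0 1 0

After press 4 at (2,1):
0 1 0
1 0 0
1 0 1

After press 5 at (0,0):
1 0 0
0 0 0
1 0 1

After press 6 at (1,0):
0 0 0
1 1 0
0 0 1

Lights still on: 3

Answer: no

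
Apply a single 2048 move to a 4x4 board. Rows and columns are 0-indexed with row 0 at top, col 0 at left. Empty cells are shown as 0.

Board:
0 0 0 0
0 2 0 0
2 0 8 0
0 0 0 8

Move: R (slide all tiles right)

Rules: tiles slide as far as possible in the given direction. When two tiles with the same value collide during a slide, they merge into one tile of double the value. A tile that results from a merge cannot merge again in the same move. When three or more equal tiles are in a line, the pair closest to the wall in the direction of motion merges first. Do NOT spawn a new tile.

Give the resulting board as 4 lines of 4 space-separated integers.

Answer: 0 0 0 0
0 0 0 2
0 0 2 8
0 0 0 8

Derivation:
Slide right:
row 0: [0, 0, 0, 0] -> [0, 0, 0, 0]
row 1: [0, 2, 0, 0] -> [0, 0, 0, 2]
row 2: [2, 0, 8, 0] -> [0, 0, 2, 8]
row 3: [0, 0, 0, 8] -> [0, 0, 0, 8]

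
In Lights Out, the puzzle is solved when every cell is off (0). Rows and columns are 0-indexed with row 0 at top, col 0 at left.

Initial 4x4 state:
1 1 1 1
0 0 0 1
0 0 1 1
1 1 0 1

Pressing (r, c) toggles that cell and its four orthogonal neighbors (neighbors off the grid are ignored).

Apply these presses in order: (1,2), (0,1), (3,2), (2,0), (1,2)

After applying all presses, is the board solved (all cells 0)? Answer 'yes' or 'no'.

After press 1 at (1,2):
1 1 0 1
0 1 1 0
0 0 0 1
1 1 0 1

After press 2 at (0,1):
0 0 1 1
0 0 1 0
0 0 0 1
1 1 0 1

After press 3 at (3,2):
0 0 1 1
0 0 1 0
0 0 1 1
1 0 1 0

After press 4 at (2,0):
0 0 1 1
1 0 1 0
1 1 1 1
0 0 1 0

After press 5 at (1,2):
0 0 0 1
1 1 0 1
1 1 0 1
0 0 1 0

Lights still on: 8

Answer: no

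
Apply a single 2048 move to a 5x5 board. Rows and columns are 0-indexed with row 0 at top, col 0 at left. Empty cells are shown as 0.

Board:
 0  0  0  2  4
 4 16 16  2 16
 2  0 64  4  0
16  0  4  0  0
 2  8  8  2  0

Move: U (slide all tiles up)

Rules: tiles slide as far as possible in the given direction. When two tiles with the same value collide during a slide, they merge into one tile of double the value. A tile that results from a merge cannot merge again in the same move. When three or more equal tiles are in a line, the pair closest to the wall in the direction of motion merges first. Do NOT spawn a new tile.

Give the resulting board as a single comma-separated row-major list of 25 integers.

Answer: 4, 16, 16, 4, 4, 2, 8, 64, 4, 16, 16, 0, 4, 2, 0, 2, 0, 8, 0, 0, 0, 0, 0, 0, 0

Derivation:
Slide up:
col 0: [0, 4, 2, 16, 2] -> [4, 2, 16, 2, 0]
col 1: [0, 16, 0, 0, 8] -> [16, 8, 0, 0, 0]
col 2: [0, 16, 64, 4, 8] -> [16, 64, 4, 8, 0]
col 3: [2, 2, 4, 0, 2] -> [4, 4, 2, 0, 0]
col 4: [4, 16, 0, 0, 0] -> [4, 16, 0, 0, 0]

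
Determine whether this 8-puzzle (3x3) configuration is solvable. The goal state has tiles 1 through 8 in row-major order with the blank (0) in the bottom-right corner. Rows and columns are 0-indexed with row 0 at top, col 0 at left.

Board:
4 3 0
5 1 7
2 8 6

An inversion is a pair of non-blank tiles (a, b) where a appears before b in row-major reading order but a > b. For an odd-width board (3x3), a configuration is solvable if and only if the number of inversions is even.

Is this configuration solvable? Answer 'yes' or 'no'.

Answer: yes

Derivation:
Inversions (pairs i<j in row-major order where tile[i] > tile[j] > 0): 10
10 is even, so the puzzle is solvable.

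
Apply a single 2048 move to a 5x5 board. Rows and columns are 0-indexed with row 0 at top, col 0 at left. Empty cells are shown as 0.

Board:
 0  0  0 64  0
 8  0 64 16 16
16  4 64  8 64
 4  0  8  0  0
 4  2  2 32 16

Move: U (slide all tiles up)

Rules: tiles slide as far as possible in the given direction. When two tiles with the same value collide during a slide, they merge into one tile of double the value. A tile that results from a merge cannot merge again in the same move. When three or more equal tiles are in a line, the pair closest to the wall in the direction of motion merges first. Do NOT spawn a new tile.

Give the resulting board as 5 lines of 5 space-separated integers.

Answer:   8   4 128  64  16
 16   2   8  16  64
  8   0   2   8  16
  0   0   0  32   0
  0   0   0   0   0

Derivation:
Slide up:
col 0: [0, 8, 16, 4, 4] -> [8, 16, 8, 0, 0]
col 1: [0, 0, 4, 0, 2] -> [4, 2, 0, 0, 0]
col 2: [0, 64, 64, 8, 2] -> [128, 8, 2, 0, 0]
col 3: [64, 16, 8, 0, 32] -> [64, 16, 8, 32, 0]
col 4: [0, 16, 64, 0, 16] -> [16, 64, 16, 0, 0]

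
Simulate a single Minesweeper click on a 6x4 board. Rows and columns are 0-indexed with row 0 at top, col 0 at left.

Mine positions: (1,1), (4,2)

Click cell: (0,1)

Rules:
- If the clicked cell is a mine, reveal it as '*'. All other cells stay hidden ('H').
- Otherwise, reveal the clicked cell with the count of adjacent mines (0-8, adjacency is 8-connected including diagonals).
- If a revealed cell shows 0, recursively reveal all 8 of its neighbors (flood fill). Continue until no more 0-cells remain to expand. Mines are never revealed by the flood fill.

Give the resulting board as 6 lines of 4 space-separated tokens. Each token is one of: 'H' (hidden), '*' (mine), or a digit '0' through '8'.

H 1 H H
H H H H
H H H H
H H H H
H H H H
H H H H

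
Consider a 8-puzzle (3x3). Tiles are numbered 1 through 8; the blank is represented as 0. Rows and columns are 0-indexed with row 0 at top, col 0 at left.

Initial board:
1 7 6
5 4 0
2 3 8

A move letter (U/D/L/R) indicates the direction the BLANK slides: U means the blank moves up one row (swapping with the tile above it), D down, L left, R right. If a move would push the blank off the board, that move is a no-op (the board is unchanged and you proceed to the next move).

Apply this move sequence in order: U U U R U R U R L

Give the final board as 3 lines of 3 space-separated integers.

Answer: 1 0 7
5 4 6
2 3 8

Derivation:
After move 1 (U):
1 7 0
5 4 6
2 3 8

After move 2 (U):
1 7 0
5 4 6
2 3 8

After move 3 (U):
1 7 0
5 4 6
2 3 8

After move 4 (R):
1 7 0
5 4 6
2 3 8

After move 5 (U):
1 7 0
5 4 6
2 3 8

After move 6 (R):
1 7 0
5 4 6
2 3 8

After move 7 (U):
1 7 0
5 4 6
2 3 8

After move 8 (R):
1 7 0
5 4 6
2 3 8

After move 9 (L):
1 0 7
5 4 6
2 3 8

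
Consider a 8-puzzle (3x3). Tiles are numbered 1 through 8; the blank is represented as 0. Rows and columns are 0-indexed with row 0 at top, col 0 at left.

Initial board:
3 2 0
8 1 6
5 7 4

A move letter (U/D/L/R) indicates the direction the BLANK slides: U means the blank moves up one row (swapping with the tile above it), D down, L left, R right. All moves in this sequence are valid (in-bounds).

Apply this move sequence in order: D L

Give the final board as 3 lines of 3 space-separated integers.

Answer: 3 2 6
8 0 1
5 7 4

Derivation:
After move 1 (D):
3 2 6
8 1 0
5 7 4

After move 2 (L):
3 2 6
8 0 1
5 7 4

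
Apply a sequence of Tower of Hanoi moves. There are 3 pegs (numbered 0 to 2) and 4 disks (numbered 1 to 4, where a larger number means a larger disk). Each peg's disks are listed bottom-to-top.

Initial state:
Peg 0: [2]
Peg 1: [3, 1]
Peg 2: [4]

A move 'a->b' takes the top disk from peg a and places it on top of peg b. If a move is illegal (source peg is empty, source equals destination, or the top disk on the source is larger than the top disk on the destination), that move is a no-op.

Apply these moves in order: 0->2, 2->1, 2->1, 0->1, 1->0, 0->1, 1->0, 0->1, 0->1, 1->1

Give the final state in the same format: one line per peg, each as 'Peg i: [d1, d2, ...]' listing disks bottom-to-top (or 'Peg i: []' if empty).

After move 1 (0->2):
Peg 0: []
Peg 1: [3, 1]
Peg 2: [4, 2]

After move 2 (2->1):
Peg 0: []
Peg 1: [3, 1]
Peg 2: [4, 2]

After move 3 (2->1):
Peg 0: []
Peg 1: [3, 1]
Peg 2: [4, 2]

After move 4 (0->1):
Peg 0: []
Peg 1: [3, 1]
Peg 2: [4, 2]

After move 5 (1->0):
Peg 0: [1]
Peg 1: [3]
Peg 2: [4, 2]

After move 6 (0->1):
Peg 0: []
Peg 1: [3, 1]
Peg 2: [4, 2]

After move 7 (1->0):
Peg 0: [1]
Peg 1: [3]
Peg 2: [4, 2]

After move 8 (0->1):
Peg 0: []
Peg 1: [3, 1]
Peg 2: [4, 2]

After move 9 (0->1):
Peg 0: []
Peg 1: [3, 1]
Peg 2: [4, 2]

After move 10 (1->1):
Peg 0: []
Peg 1: [3, 1]
Peg 2: [4, 2]

Answer: Peg 0: []
Peg 1: [3, 1]
Peg 2: [4, 2]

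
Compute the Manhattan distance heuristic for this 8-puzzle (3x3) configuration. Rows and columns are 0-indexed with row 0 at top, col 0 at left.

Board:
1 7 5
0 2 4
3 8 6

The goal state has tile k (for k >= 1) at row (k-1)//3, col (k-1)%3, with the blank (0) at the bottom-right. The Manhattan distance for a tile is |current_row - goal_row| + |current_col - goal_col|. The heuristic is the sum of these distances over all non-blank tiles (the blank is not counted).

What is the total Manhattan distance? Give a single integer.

Tile 1: at (0,0), goal (0,0), distance |0-0|+|0-0| = 0
Tile 7: at (0,1), goal (2,0), distance |0-2|+|1-0| = 3
Tile 5: at (0,2), goal (1,1), distance |0-1|+|2-1| = 2
Tile 2: at (1,1), goal (0,1), distance |1-0|+|1-1| = 1
Tile 4: at (1,2), goal (1,0), distance |1-1|+|2-0| = 2
Tile 3: at (2,0), goal (0,2), distance |2-0|+|0-2| = 4
Tile 8: at (2,1), goal (2,1), distance |2-2|+|1-1| = 0
Tile 6: at (2,2), goal (1,2), distance |2-1|+|2-2| = 1
Sum: 0 + 3 + 2 + 1 + 2 + 4 + 0 + 1 = 13

Answer: 13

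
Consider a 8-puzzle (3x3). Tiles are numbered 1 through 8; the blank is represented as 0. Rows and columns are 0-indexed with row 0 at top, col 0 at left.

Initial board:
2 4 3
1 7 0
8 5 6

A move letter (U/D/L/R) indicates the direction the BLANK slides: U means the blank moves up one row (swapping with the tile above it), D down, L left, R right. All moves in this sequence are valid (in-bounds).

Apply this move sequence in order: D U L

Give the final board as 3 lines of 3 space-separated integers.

After move 1 (D):
2 4 3
1 7 6
8 5 0

After move 2 (U):
2 4 3
1 7 0
8 5 6

After move 3 (L):
2 4 3
1 0 7
8 5 6

Answer: 2 4 3
1 0 7
8 5 6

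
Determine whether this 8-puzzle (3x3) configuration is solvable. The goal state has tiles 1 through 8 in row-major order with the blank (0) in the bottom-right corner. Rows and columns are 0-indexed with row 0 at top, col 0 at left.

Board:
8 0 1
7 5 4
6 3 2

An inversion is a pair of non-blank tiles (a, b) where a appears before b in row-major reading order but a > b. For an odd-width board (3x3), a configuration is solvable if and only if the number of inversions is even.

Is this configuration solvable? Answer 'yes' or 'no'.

Inversions (pairs i<j in row-major order where tile[i] > tile[j] > 0): 20
20 is even, so the puzzle is solvable.

Answer: yes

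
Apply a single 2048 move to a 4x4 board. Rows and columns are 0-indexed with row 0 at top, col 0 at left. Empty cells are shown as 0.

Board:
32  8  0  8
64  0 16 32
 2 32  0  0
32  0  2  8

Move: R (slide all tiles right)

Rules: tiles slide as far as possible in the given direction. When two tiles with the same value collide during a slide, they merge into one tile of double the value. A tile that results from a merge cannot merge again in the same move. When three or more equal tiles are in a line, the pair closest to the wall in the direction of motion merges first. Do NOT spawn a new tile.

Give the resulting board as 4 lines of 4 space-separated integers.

Slide right:
row 0: [32, 8, 0, 8] -> [0, 0, 32, 16]
row 1: [64, 0, 16, 32] -> [0, 64, 16, 32]
row 2: [2, 32, 0, 0] -> [0, 0, 2, 32]
row 3: [32, 0, 2, 8] -> [0, 32, 2, 8]

Answer:  0  0 32 16
 0 64 16 32
 0  0  2 32
 0 32  2  8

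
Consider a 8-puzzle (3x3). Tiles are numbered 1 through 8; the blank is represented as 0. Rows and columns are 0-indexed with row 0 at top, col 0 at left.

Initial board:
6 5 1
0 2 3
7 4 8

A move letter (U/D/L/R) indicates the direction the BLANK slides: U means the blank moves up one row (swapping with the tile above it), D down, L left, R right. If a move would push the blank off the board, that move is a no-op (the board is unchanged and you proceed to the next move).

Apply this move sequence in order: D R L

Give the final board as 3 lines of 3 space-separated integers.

Answer: 6 5 1
7 2 3
0 4 8

Derivation:
After move 1 (D):
6 5 1
7 2 3
0 4 8

After move 2 (R):
6 5 1
7 2 3
4 0 8

After move 3 (L):
6 5 1
7 2 3
0 4 8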